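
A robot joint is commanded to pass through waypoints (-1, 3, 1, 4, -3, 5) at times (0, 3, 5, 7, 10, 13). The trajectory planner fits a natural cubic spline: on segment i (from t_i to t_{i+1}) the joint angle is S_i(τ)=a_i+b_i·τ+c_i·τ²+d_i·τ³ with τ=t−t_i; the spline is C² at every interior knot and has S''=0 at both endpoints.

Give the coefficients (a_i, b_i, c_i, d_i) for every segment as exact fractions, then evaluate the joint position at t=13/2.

Δ: Δ0=4/3, Δ1=-1, Δ2=3/2, Δ3=-7/3, Δ4=8/3
row 1: diag=10, rhs=-14; c'=1/5, d'=-7/5
row 2: denom=8−2·1/5=38/5; d'=(15−2·-7/5)/(38/5)=89/38
row 3: denom=10−2·5/19=180/19; d'=(-23−2·89/38)/(180/19)=-263/90
row 4: denom=12−3·19/60=221/20; d'=(30−3·-263/90)/(221/20)=2326/663
back: M4=2326/663
back: M3=-263/90−19/60·2326/663=-2674/663
back: M2=89/38−5/19·-2674/663=4513/1326
back: M1=-7/5−1/5·4513/1326=-2759/1326
M: M0=0, M1=-2759/1326, M2=4513/1326, M3=-2674/663, M4=2326/663, M5=0
seg 0: a=-1, c=M0/2=0, d=(M1−M0)/(6·3)=-2759/23868, b=Δ0−h0·(2M0+M1)/6=6295/2652
seg 1: a=3, c=M1/2=-2759/2652, d=(M2−M1)/(6·2)=101/221, b=Δ1−h1·(2M1+M2)/6=-991/1326
seg 2: a=1, c=M2/2=4513/2652, d=(M3−M2)/(6·2)=-3287/5304, b=Δ2−h2·(2M2+M3)/6=763/1326
seg 3: a=4, c=M3/2=-1337/663, d=(M4−M3)/(6·3)=2500/5967, b=Δ3−h3·(2M3+M4)/6=-12/221
seg 4: a=-3, c=M4/2=1163/663, d=(M5−M4)/(6·3)=-1163/5967, b=Δ4−h4·(2M4+M5)/6=-186/221
t_q=13/2 → seg 2, τ=3/2; S=1+763/1326·τ+4513/2652·τ²+-3287/5304·τ³=50925/14144

  seg 0: a=-1 b=6295/2652 c=0 d=-2759/23868
  seg 1: a=3 b=-991/1326 c=-2759/2652 d=101/221
  seg 2: a=1 b=763/1326 c=4513/2652 d=-3287/5304
  seg 3: a=4 b=-12/221 c=-1337/663 d=2500/5967
  seg 4: a=-3 b=-186/221 c=1163/663 d=-1163/5967
S(13/2) = 50925/14144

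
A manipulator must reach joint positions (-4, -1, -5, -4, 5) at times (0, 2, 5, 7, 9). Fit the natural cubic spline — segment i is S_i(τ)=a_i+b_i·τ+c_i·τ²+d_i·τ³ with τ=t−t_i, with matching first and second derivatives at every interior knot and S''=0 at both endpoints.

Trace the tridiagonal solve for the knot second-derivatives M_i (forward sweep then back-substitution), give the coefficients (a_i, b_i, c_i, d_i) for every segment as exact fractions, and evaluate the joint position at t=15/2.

Δ: Δ0=3/2, Δ1=-4/3, Δ2=1/2, Δ3=9/2
row 1: diag=10, rhs=-17; c'=3/10, d'=-17/10
row 2: denom=10−3·3/10=91/10; d'=(11−3·-17/10)/(91/10)=23/13
row 3: denom=8−2·20/91=688/91; d'=(24−2·23/13)/(688/91)=931/344
back: M3=931/344
back: M2=23/13−20/91·931/344=101/86
back: M1=-17/10−3/10·101/86=-353/172
M: M0=0, M1=-353/172, M2=101/86, M3=931/344, M4=0
seg 0: a=-4, c=M0/2=0, d=(M1−M0)/(6·2)=-353/2064, b=Δ0−h0·(2M0+M1)/6=1127/516
seg 1: a=-1, c=M1/2=-353/344, d=(M2−M1)/(6·3)=185/1032, b=Δ1−h1·(2M1+M2)/6=17/129
seg 2: a=-5, c=M2/2=101/172, d=(M3−M2)/(6·2)=527/4128, b=Δ2−h2·(2M2+M3)/6=-1223/1032
seg 3: a=-4, c=M3/2=931/688, d=(M4−M3)/(6·2)=-931/4128, b=Δ3−h3·(2M3+M4)/6=1391/516
t_q=15/2 → seg 3, τ=1/2; S=-4+1391/516·τ+931/688·τ²+-931/4128·τ³=-25781/11008

  seg 0: a=-4 b=1127/516 c=0 d=-353/2064
  seg 1: a=-1 b=17/129 c=-353/344 d=185/1032
  seg 2: a=-5 b=-1223/1032 c=101/172 d=527/4128
  seg 3: a=-4 b=1391/516 c=931/688 d=-931/4128
S(15/2) = -25781/11008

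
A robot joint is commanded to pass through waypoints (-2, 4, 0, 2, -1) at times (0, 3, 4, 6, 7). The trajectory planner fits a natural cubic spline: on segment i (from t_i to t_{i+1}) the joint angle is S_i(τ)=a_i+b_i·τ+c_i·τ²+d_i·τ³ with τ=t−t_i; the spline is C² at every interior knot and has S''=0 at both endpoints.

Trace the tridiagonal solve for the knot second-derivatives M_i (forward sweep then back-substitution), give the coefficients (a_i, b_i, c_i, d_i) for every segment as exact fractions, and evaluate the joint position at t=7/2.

Δ: Δ0=2, Δ1=-4, Δ2=1, Δ3=-3
row 1: diag=8, rhs=-36; c'=1/8, d'=-9/2
row 2: denom=6−1·1/8=47/8; d'=(30−1·-9/2)/(47/8)=276/47
row 3: denom=6−2·16/47=250/47; d'=(-24−2·276/47)/(250/47)=-168/25
back: M3=-168/25
back: M2=276/47−16/47·-168/25=204/25
back: M1=-9/2−1/8·204/25=-138/25
M: M0=0, M1=-138/25, M2=204/25, M3=-168/25, M4=0
seg 0: a=-2, c=M0/2=0, d=(M1−M0)/(6·3)=-23/75, b=Δ0−h0·(2M0+M1)/6=119/25
seg 1: a=4, c=M1/2=-69/25, d=(M2−M1)/(6·1)=57/25, b=Δ1−h1·(2M1+M2)/6=-88/25
seg 2: a=0, c=M2/2=102/25, d=(M3−M2)/(6·2)=-31/25, b=Δ2−h2·(2M2+M3)/6=-11/5
seg 3: a=2, c=M3/2=-84/25, d=(M4−M3)/(6·1)=28/25, b=Δ3−h3·(2M3+M4)/6=-19/25
t_q=7/2 → seg 1, τ=1/2; S=4+-88/25·τ+-69/25·τ²+57/25·τ³=367/200

  seg 0: a=-2 b=119/25 c=0 d=-23/75
  seg 1: a=4 b=-88/25 c=-69/25 d=57/25
  seg 2: a=0 b=-11/5 c=102/25 d=-31/25
  seg 3: a=2 b=-19/25 c=-84/25 d=28/25
S(7/2) = 367/200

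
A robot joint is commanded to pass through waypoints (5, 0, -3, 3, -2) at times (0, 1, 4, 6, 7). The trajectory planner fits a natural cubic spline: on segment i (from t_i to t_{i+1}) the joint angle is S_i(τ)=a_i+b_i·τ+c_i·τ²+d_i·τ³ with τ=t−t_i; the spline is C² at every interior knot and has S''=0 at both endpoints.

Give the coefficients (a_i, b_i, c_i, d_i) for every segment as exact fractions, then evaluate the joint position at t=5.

Δ: Δ0=-5, Δ1=-1, Δ2=3, Δ3=-5
row 1: diag=8, rhs=24; c'=3/8, d'=3
row 2: denom=10−3·3/8=71/8; d'=(24−3·3)/(71/8)=120/71
row 3: denom=6−2·16/71=394/71; d'=(-48−2·120/71)/(394/71)=-1824/197
back: M3=-1824/197
back: M2=120/71−16/71·-1824/197=744/197
back: M1=3−3/8·744/197=312/197
M: M0=0, M1=312/197, M2=744/197, M3=-1824/197, M4=0
seg 0: a=5, c=M0/2=0, d=(M1−M0)/(6·1)=52/197, b=Δ0−h0·(2M0+M1)/6=-1037/197
seg 1: a=0, c=M1/2=156/197, d=(M2−M1)/(6·3)=24/197, b=Δ1−h1·(2M1+M2)/6=-881/197
seg 2: a=-3, c=M2/2=372/197, d=(M3−M2)/(6·2)=-214/197, b=Δ2−h2·(2M2+M3)/6=703/197
seg 3: a=3, c=M3/2=-912/197, d=(M4−M3)/(6·1)=304/197, b=Δ3−h3·(2M3+M4)/6=-377/197
t_q=5 → seg 2, τ=1; S=-3+703/197·τ+372/197·τ²+-214/197·τ³=270/197

  seg 0: a=5 b=-1037/197 c=0 d=52/197
  seg 1: a=0 b=-881/197 c=156/197 d=24/197
  seg 2: a=-3 b=703/197 c=372/197 d=-214/197
  seg 3: a=3 b=-377/197 c=-912/197 d=304/197
S(5) = 270/197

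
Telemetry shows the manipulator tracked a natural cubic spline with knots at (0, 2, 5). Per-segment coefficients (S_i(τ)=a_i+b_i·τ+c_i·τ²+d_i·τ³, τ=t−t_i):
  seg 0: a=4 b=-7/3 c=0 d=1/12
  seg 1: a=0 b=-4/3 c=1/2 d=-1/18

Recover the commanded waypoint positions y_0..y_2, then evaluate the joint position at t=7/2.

y_0=4 y_1=0 y_2=-1
S(7/2) = -17/16

y_0 = S_0(0) = a_0 = 4
y_1 = S_1(0) = a_1 = 0
y_2 = S_1(3) = -1
t_q=7/2 is in segment 1 (τ=3/2); S_1(τ)=-17/16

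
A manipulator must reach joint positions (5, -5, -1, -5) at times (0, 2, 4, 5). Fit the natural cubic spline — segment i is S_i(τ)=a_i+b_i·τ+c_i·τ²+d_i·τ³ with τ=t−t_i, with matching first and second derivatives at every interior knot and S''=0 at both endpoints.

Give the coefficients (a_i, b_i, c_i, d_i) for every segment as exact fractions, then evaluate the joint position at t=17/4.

  seg 0: a=5 b=-82/11 c=0 d=27/44
  seg 1: a=-5 b=-1/11 c=81/22 d=-29/22
  seg 2: a=-1 b=-13/11 c=-93/22 d=31/22
S(17/4) = -2165/1408

Δ: Δ0=-5, Δ1=2, Δ2=-4
row 1: diag=8, rhs=42; c'=1/4, d'=21/4
row 2: denom=6−2·1/4=11/2; d'=(-36−2·21/4)/(11/2)=-93/11
back: M2=-93/11
back: M1=21/4−1/4·-93/11=81/11
M: M0=0, M1=81/11, M2=-93/11, M3=0
seg 0: a=5, c=M0/2=0, d=(M1−M0)/(6·2)=27/44, b=Δ0−h0·(2M0+M1)/6=-82/11
seg 1: a=-5, c=M1/2=81/22, d=(M2−M1)/(6·2)=-29/22, b=Δ1−h1·(2M1+M2)/6=-1/11
seg 2: a=-1, c=M2/2=-93/22, d=(M3−M2)/(6·1)=31/22, b=Δ2−h2·(2M2+M3)/6=-13/11
t_q=17/4 → seg 2, τ=1/4; S=-1+-13/11·τ+-93/22·τ²+31/22·τ³=-2165/1408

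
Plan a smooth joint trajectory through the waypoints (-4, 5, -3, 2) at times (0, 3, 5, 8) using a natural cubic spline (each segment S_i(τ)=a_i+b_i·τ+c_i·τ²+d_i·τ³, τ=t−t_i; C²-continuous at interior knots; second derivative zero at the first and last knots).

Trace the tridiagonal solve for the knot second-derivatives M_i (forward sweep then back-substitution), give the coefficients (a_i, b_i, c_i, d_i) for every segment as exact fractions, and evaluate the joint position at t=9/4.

  seg 0: a=-4 b=133/24 c=0 d=-61/216
  seg 1: a=5 b=-25/12 c=-61/24 d=19/24
  seg 2: a=-3 b=-11/4 c=53/24 d=-53/216
S(9/4) = 2689/512

Δ: Δ0=3, Δ1=-4, Δ2=5/3
row 1: diag=10, rhs=-42; c'=1/5, d'=-21/5
row 2: denom=10−2·1/5=48/5; d'=(34−2·-21/5)/(48/5)=53/12
back: M2=53/12
back: M1=-21/5−1/5·53/12=-61/12
M: M0=0, M1=-61/12, M2=53/12, M3=0
seg 0: a=-4, c=M0/2=0, d=(M1−M0)/(6·3)=-61/216, b=Δ0−h0·(2M0+M1)/6=133/24
seg 1: a=5, c=M1/2=-61/24, d=(M2−M1)/(6·2)=19/24, b=Δ1−h1·(2M1+M2)/6=-25/12
seg 2: a=-3, c=M2/2=53/24, d=(M3−M2)/(6·3)=-53/216, b=Δ2−h2·(2M2+M3)/6=-11/4
t_q=9/4 → seg 0, τ=9/4; S=-4+133/24·τ+0·τ²+-61/216·τ³=2689/512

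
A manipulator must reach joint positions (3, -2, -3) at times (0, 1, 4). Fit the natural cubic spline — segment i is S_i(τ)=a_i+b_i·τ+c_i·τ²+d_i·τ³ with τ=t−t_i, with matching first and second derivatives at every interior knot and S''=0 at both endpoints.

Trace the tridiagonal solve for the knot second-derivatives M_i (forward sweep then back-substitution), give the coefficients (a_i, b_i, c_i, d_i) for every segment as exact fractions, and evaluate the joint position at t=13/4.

Δ: Δ0=-5, Δ1=-1/3
row 1: diag=8, rhs=28; c'=3/8, d'=7/2
back: M1=7/2
M: M0=0, M1=7/2, M2=0
seg 0: a=3, c=M0/2=0, d=(M1−M0)/(6·1)=7/12, b=Δ0−h0·(2M0+M1)/6=-67/12
seg 1: a=-2, c=M1/2=7/4, d=(M2−M1)/(6·3)=-7/36, b=Δ1−h1·(2M1+M2)/6=-23/6
t_q=13/4 → seg 1, τ=9/4; S=-2+-23/6·τ+7/4·τ²+-7/36·τ³=-1019/256

  seg 0: a=3 b=-67/12 c=0 d=7/12
  seg 1: a=-2 b=-23/6 c=7/4 d=-7/36
S(13/4) = -1019/256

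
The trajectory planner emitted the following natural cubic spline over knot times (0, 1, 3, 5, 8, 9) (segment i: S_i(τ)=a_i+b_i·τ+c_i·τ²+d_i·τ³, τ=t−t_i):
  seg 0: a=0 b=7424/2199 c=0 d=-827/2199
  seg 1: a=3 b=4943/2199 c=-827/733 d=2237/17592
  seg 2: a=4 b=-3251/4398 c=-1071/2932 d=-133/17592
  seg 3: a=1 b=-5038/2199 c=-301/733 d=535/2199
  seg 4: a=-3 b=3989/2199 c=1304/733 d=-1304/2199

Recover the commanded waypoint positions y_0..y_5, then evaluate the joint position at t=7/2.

y_0=0 y_1=3 y_2=4 y_3=1 y_4=-3 y_5=0
S(7/2) = 165981/46912

y_0 = S_0(0) = a_0 = 0
y_1 = S_1(0) = a_1 = 3
y_2 = S_2(0) = a_2 = 4
y_3 = S_3(0) = a_3 = 1
y_4 = S_4(0) = a_4 = -3
y_5 = S_4(1) = 0
t_q=7/2 is in segment 2 (τ=1/2); S_2(τ)=165981/46912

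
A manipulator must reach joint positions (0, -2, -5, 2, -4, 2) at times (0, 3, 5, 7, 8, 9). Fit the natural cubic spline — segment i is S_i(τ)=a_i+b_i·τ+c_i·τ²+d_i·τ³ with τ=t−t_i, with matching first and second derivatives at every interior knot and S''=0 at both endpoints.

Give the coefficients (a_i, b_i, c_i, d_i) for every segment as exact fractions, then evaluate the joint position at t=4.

Δ: Δ0=-2/3, Δ1=-3/2, Δ2=7/2, Δ3=-6, Δ4=6
row 1: diag=10, rhs=-5; c'=1/5, d'=-1/2
row 2: denom=8−2·1/5=38/5; d'=(30−2·-1/2)/(38/5)=155/38
row 3: denom=6−2·5/19=104/19; d'=(-57−2·155/38)/(104/19)=-619/52
row 4: denom=4−1·19/104=397/104; d'=(72−1·-619/52)/(397/104)=8726/397
back: M4=8726/397
back: M3=-619/52−19/104·8726/397=-6320/397
back: M2=155/38−5/19·-6320/397=6565/794
back: M1=-1/2−1/5·6565/794=-855/397
M: M0=0, M1=-855/397, M2=6565/794, M3=-6320/397, M4=8726/397, M5=0
seg 0: a=0, c=M0/2=0, d=(M1−M0)/(6·3)=-95/794, b=Δ0−h0·(2M0+M1)/6=977/2382
seg 1: a=-2, c=M1/2=-855/794, d=(M2−M1)/(6·2)=8275/9528, b=Δ1−h1·(2M1+M2)/6=-3359/1191
seg 2: a=-5, c=M2/2=6565/1588, d=(M3−M2)/(6·2)=-19205/9528, b=Δ2−h2·(2M2+M3)/6=7847/2382
seg 3: a=2, c=M3/2=-3160/397, d=(M4−M3)/(6·1)=7523/1191, b=Δ3−h3·(2M3+M4)/6=-5189/1191
seg 4: a=-4, c=M4/2=4363/397, d=(M5−M4)/(6·1)=-4363/1191, b=Δ4−h4·(2M4+M5)/6=-1580/1191
t_q=4 → seg 1, τ=1; S=-2+-3359/1191·τ+-855/794·τ²+8275/9528·τ³=-15971/3176

  seg 0: a=0 b=977/2382 c=0 d=-95/794
  seg 1: a=-2 b=-3359/1191 c=-855/794 d=8275/9528
  seg 2: a=-5 b=7847/2382 c=6565/1588 d=-19205/9528
  seg 3: a=2 b=-5189/1191 c=-3160/397 d=7523/1191
  seg 4: a=-4 b=-1580/1191 c=4363/397 d=-4363/1191
S(4) = -15971/3176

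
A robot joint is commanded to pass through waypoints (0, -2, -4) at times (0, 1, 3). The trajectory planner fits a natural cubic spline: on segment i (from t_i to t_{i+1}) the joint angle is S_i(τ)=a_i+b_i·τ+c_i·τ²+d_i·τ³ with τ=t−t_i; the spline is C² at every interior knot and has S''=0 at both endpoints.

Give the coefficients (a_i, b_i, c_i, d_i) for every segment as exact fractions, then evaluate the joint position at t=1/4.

  seg 0: a=0 b=-13/6 c=0 d=1/6
  seg 1: a=-2 b=-5/3 c=1/2 d=-1/12
S(1/4) = -69/128

Δ: Δ0=-2, Δ1=-1
row 1: diag=6, rhs=6; c'=1/3, d'=1
back: M1=1
M: M0=0, M1=1, M2=0
seg 0: a=0, c=M0/2=0, d=(M1−M0)/(6·1)=1/6, b=Δ0−h0·(2M0+M1)/6=-13/6
seg 1: a=-2, c=M1/2=1/2, d=(M2−M1)/(6·2)=-1/12, b=Δ1−h1·(2M1+M2)/6=-5/3
t_q=1/4 → seg 0, τ=1/4; S=0+-13/6·τ+0·τ²+1/6·τ³=-69/128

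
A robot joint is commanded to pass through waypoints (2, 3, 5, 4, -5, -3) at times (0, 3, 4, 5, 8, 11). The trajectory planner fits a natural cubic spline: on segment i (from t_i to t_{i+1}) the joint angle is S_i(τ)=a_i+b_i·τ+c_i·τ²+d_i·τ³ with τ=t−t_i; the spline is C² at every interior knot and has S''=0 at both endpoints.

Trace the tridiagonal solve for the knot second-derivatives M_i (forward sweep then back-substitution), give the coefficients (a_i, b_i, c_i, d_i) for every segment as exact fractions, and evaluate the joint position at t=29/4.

  seg 0: a=2 b=-497/867 c=0 d=262/2601
  seg 1: a=3 b=1861/867 c=262/289 d=-913/867
  seg 2: a=5 b=694/867 c=-651/289 d=392/867
  seg 3: a=4 b=-2036/867 c=-259/289 d=1766/7803
  seg 4: a=-5 b=-1400/867 c=989/867 d=-989/7803
S(29/4) = -29989/9248

Δ: Δ0=1/3, Δ1=2, Δ2=-1, Δ3=-3, Δ4=2/3
row 1: diag=8, rhs=10; c'=1/8, d'=5/4
row 2: denom=4−1·1/8=31/8; d'=(-18−1·5/4)/(31/8)=-154/31
row 3: denom=8−1·8/31=240/31; d'=(-12−1·-154/31)/(240/31)=-109/120
row 4: denom=12−3·31/80=867/80; d'=(22−3·-109/120)/(867/80)=1978/867
back: M4=1978/867
back: M3=-109/120−31/80·1978/867=-518/289
back: M2=-154/31−8/31·-518/289=-1302/289
back: M1=5/4−1/8·-1302/289=524/289
M: M0=0, M1=524/289, M2=-1302/289, M3=-518/289, M4=1978/867, M5=0
seg 0: a=2, c=M0/2=0, d=(M1−M0)/(6·3)=262/2601, b=Δ0−h0·(2M0+M1)/6=-497/867
seg 1: a=3, c=M1/2=262/289, d=(M2−M1)/(6·1)=-913/867, b=Δ1−h1·(2M1+M2)/6=1861/867
seg 2: a=5, c=M2/2=-651/289, d=(M3−M2)/(6·1)=392/867, b=Δ2−h2·(2M2+M3)/6=694/867
seg 3: a=4, c=M3/2=-259/289, d=(M4−M3)/(6·3)=1766/7803, b=Δ3−h3·(2M3+M4)/6=-2036/867
seg 4: a=-5, c=M4/2=989/867, d=(M5−M4)/(6·3)=-989/7803, b=Δ4−h4·(2M4+M5)/6=-1400/867
t_q=29/4 → seg 3, τ=9/4; S=4+-2036/867·τ+-259/289·τ²+1766/7803·τ³=-29989/9248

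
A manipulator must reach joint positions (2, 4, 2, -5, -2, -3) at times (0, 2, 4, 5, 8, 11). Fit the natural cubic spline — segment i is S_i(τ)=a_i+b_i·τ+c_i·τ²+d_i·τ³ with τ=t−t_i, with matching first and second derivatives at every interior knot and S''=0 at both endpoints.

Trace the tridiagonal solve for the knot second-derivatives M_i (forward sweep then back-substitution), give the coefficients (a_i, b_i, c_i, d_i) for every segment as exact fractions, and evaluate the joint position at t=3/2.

  seg 0: a=2 b=821/933 c=0 d=28/933
  seg 1: a=4 b=1157/933 c=56/311 d=-1213/1866
  seg 2: a=2 b=-5449/933 c=-1157/311 d=2389/933
  seg 3: a=-5 b=-5224/933 c=1232/311 d=-4931/8397
  seg 4: a=-2 b=2159/933 c=-1235/933 d=1235/8397
S(3/2) = 1064/311

Δ: Δ0=1, Δ1=-1, Δ2=-7, Δ3=1, Δ4=-1/3
row 1: diag=8, rhs=-12; c'=1/4, d'=-3/2
row 2: denom=6−2·1/4=11/2; d'=(-36−2·-3/2)/(11/2)=-6
row 3: denom=8−1·2/11=86/11; d'=(48−1·-6)/(86/11)=297/43
row 4: denom=12−3·33/86=933/86; d'=(-8−3·297/43)/(933/86)=-2470/933
back: M4=-2470/933
back: M3=297/43−33/86·-2470/933=2464/311
back: M2=-6−2/11·2464/311=-2314/311
back: M1=-3/2−1/4·-2314/311=112/311
M: M0=0, M1=112/311, M2=-2314/311, M3=2464/311, M4=-2470/933, M5=0
seg 0: a=2, c=M0/2=0, d=(M1−M0)/(6·2)=28/933, b=Δ0−h0·(2M0+M1)/6=821/933
seg 1: a=4, c=M1/2=56/311, d=(M2−M1)/(6·2)=-1213/1866, b=Δ1−h1·(2M1+M2)/6=1157/933
seg 2: a=2, c=M2/2=-1157/311, d=(M3−M2)/(6·1)=2389/933, b=Δ2−h2·(2M2+M3)/6=-5449/933
seg 3: a=-5, c=M3/2=1232/311, d=(M4−M3)/(6·3)=-4931/8397, b=Δ3−h3·(2M3+M4)/6=-5224/933
seg 4: a=-2, c=M4/2=-1235/933, d=(M5−M4)/(6·3)=1235/8397, b=Δ4−h4·(2M4+M5)/6=2159/933
t_q=3/2 → seg 0, τ=3/2; S=2+821/933·τ+0·τ²+28/933·τ³=1064/311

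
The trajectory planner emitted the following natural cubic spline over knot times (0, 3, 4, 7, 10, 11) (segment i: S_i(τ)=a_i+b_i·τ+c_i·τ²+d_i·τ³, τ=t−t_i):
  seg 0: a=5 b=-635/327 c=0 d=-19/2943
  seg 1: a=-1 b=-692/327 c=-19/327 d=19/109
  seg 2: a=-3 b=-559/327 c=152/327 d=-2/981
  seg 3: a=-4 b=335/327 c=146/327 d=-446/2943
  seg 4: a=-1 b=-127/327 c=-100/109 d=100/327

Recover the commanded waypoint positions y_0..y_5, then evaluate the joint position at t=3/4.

y_0=5 y_1=-1 y_2=-3 y_3=-4 y_4=-1 y_5=-2
S(3/4) = 24701/6976

y_0 = S_0(0) = a_0 = 5
y_1 = S_1(0) = a_1 = -1
y_2 = S_2(0) = a_2 = -3
y_3 = S_3(0) = a_3 = -4
y_4 = S_4(0) = a_4 = -1
y_5 = S_4(1) = -2
t_q=3/4 is in segment 0 (τ=3/4); S_0(τ)=24701/6976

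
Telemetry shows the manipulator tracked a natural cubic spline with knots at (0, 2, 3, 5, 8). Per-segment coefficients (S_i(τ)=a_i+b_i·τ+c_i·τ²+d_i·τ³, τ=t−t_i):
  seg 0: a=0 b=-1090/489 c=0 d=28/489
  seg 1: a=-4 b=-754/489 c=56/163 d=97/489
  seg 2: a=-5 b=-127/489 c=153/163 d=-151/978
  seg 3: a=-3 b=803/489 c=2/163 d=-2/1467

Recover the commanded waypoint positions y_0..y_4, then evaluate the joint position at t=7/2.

y_0 = S_0(0) = a_0 = 0
y_1 = S_1(0) = a_1 = -4
y_2 = S_2(0) = a_2 = -5
y_3 = S_3(0) = a_3 = -3
y_4 = S_3(3) = 2
t_q=7/2 is in segment 2 (τ=1/2); S_2(τ)=-12817/2608

y_0=0 y_1=-4 y_2=-5 y_3=-3 y_4=2
S(7/2) = -12817/2608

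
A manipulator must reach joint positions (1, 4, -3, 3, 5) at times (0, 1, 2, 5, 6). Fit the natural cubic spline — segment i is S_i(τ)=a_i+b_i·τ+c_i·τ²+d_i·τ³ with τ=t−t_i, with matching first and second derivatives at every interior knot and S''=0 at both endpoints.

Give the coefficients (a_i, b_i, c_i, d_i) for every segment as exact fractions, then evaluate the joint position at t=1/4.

  seg 0: a=1 b=629/106 c=0 d=-311/106
  seg 1: a=4 b=-152/53 c=-933/106 d=495/106
  seg 2: a=-3 b=-685/106 c=276/53 d=-253/318
  seg 3: a=3 b=175/53 c=-207/106 d=69/106
S(1/4) = 16537/6784

Δ: Δ0=3, Δ1=-7, Δ2=2, Δ3=2
row 1: diag=4, rhs=-60; c'=1/4, d'=-15
row 2: denom=8−1·1/4=31/4; d'=(54−1·-15)/(31/4)=276/31
row 3: denom=8−3·12/31=212/31; d'=(0−3·276/31)/(212/31)=-207/53
back: M3=-207/53
back: M2=276/31−12/31·-207/53=552/53
back: M1=-15−1/4·552/53=-933/53
M: M0=0, M1=-933/53, M2=552/53, M3=-207/53, M4=0
seg 0: a=1, c=M0/2=0, d=(M1−M0)/(6·1)=-311/106, b=Δ0−h0·(2M0+M1)/6=629/106
seg 1: a=4, c=M1/2=-933/106, d=(M2−M1)/(6·1)=495/106, b=Δ1−h1·(2M1+M2)/6=-152/53
seg 2: a=-3, c=M2/2=276/53, d=(M3−M2)/(6·3)=-253/318, b=Δ2−h2·(2M2+M3)/6=-685/106
seg 3: a=3, c=M3/2=-207/106, d=(M4−M3)/(6·1)=69/106, b=Δ3−h3·(2M3+M4)/6=175/53
t_q=1/4 → seg 0, τ=1/4; S=1+629/106·τ+0·τ²+-311/106·τ³=16537/6784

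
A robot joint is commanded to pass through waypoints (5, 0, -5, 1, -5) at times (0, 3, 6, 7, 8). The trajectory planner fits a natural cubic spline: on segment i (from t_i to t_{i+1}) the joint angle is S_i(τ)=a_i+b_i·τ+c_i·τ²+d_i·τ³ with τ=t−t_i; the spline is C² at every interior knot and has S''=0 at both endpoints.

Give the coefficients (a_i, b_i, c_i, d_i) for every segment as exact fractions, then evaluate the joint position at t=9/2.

  seg 0: a=5 b=-11/21 c=0 d=-8/63
  seg 1: a=0 b=-83/21 c=-8/7 d=40/63
  seg 2: a=-5 b=19/3 c=32/7 d=-103/21
  seg 3: a=1 b=16/21 c=-71/7 d=71/21
S(9/2) = -89/14

Δ: Δ0=-5/3, Δ1=-5/3, Δ2=6, Δ3=-6
row 1: diag=12, rhs=0; c'=1/4, d'=0
row 2: denom=8−3·1/4=29/4; d'=(46−3·0)/(29/4)=184/29
row 3: denom=4−1·4/29=112/29; d'=(-72−1·184/29)/(112/29)=-142/7
back: M3=-142/7
back: M2=184/29−4/29·-142/7=64/7
back: M1=0−1/4·64/7=-16/7
M: M0=0, M1=-16/7, M2=64/7, M3=-142/7, M4=0
seg 0: a=5, c=M0/2=0, d=(M1−M0)/(6·3)=-8/63, b=Δ0−h0·(2M0+M1)/6=-11/21
seg 1: a=0, c=M1/2=-8/7, d=(M2−M1)/(6·3)=40/63, b=Δ1−h1·(2M1+M2)/6=-83/21
seg 2: a=-5, c=M2/2=32/7, d=(M3−M2)/(6·1)=-103/21, b=Δ2−h2·(2M2+M3)/6=19/3
seg 3: a=1, c=M3/2=-71/7, d=(M4−M3)/(6·1)=71/21, b=Δ3−h3·(2M3+M4)/6=16/21
t_q=9/2 → seg 1, τ=3/2; S=0+-83/21·τ+-8/7·τ²+40/63·τ³=-89/14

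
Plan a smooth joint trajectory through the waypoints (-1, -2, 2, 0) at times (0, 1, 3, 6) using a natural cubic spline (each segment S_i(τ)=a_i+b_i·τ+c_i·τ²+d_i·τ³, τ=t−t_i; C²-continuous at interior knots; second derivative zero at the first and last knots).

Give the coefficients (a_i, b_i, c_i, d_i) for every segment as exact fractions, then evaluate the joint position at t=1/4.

Δ: Δ0=-1, Δ1=2, Δ2=-2/3
row 1: diag=6, rhs=18; c'=1/3, d'=3
row 2: denom=10−2·1/3=28/3; d'=(-16−2·3)/(28/3)=-33/14
back: M2=-33/14
back: M1=3−1/3·-33/14=53/14
M: M0=0, M1=53/14, M2=-33/14, M3=0
seg 0: a=-1, c=M0/2=0, d=(M1−M0)/(6·1)=53/84, b=Δ0−h0·(2M0+M1)/6=-137/84
seg 1: a=-2, c=M1/2=53/28, d=(M2−M1)/(6·2)=-43/84, b=Δ1−h1·(2M1+M2)/6=11/42
seg 2: a=2, c=M2/2=-33/28, d=(M3−M2)/(6·3)=11/84, b=Δ2−h2·(2M2+M3)/6=71/42
t_q=1/4 → seg 0, τ=1/4; S=-1+-137/84·τ+0·τ²+53/84·τ³=-2505/1792

  seg 0: a=-1 b=-137/84 c=0 d=53/84
  seg 1: a=-2 b=11/42 c=53/28 d=-43/84
  seg 2: a=2 b=71/42 c=-33/28 d=11/84
S(1/4) = -2505/1792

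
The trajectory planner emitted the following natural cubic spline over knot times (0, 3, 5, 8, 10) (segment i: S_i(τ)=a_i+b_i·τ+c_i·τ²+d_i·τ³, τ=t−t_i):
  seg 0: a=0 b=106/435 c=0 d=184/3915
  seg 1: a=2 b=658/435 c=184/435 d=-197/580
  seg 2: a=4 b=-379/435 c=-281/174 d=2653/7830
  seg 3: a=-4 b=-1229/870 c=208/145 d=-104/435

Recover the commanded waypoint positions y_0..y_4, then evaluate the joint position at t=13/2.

y_0=0 y_1=2 y_2=4 y_3=-4 y_4=-3
S(13/2) = 471/2320

y_0 = S_0(0) = a_0 = 0
y_1 = S_1(0) = a_1 = 2
y_2 = S_2(0) = a_2 = 4
y_3 = S_3(0) = a_3 = -4
y_4 = S_3(2) = -3
t_q=13/2 is in segment 2 (τ=3/2); S_2(τ)=471/2320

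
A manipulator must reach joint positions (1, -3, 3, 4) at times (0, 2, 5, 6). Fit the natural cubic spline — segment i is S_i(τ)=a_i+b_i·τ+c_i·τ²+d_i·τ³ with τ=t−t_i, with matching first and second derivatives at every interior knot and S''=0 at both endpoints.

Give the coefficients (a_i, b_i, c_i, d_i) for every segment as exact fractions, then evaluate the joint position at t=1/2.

  seg 0: a=1 b=-212/71 c=0 d=35/142
  seg 1: a=-3 b=-2/71 c=105/71 d=-19/71
  seg 2: a=3 b=115/71 c=-66/71 d=22/71
S(1/2) = -525/1136

Δ: Δ0=-2, Δ1=2, Δ2=1
row 1: diag=10, rhs=24; c'=3/10, d'=12/5
row 2: denom=8−3·3/10=71/10; d'=(-6−3·12/5)/(71/10)=-132/71
back: M2=-132/71
back: M1=12/5−3/10·-132/71=210/71
M: M0=0, M1=210/71, M2=-132/71, M3=0
seg 0: a=1, c=M0/2=0, d=(M1−M0)/(6·2)=35/142, b=Δ0−h0·(2M0+M1)/6=-212/71
seg 1: a=-3, c=M1/2=105/71, d=(M2−M1)/(6·3)=-19/71, b=Δ1−h1·(2M1+M2)/6=-2/71
seg 2: a=3, c=M2/2=-66/71, d=(M3−M2)/(6·1)=22/71, b=Δ2−h2·(2M2+M3)/6=115/71
t_q=1/2 → seg 0, τ=1/2; S=1+-212/71·τ+0·τ²+35/142·τ³=-525/1136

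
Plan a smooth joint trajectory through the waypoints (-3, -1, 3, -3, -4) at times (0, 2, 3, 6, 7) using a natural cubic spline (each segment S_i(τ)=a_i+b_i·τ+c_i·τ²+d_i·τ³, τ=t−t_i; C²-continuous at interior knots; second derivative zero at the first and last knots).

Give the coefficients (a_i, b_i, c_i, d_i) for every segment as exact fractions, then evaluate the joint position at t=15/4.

  seg 0: a=-3 b=-55/161 c=0 d=54/161
  seg 1: a=-1 b=593/161 c=324/161 d=-39/23
  seg 2: a=3 b=422/161 c=-495/161 d=247/483
  seg 3: a=-3 b=-325/161 c=246/161 d=-82/161
S(15/4) = 35571/10304

Δ: Δ0=1, Δ1=4, Δ2=-2, Δ3=-1
row 1: diag=6, rhs=18; c'=1/6, d'=3
row 2: denom=8−1·1/6=47/6; d'=(-36−1·3)/(47/6)=-234/47
row 3: denom=8−3·18/47=322/47; d'=(6−3·-234/47)/(322/47)=492/161
back: M3=492/161
back: M2=-234/47−18/47·492/161=-990/161
back: M1=3−1/6·-990/161=648/161
M: M0=0, M1=648/161, M2=-990/161, M3=492/161, M4=0
seg 0: a=-3, c=M0/2=0, d=(M1−M0)/(6·2)=54/161, b=Δ0−h0·(2M0+M1)/6=-55/161
seg 1: a=-1, c=M1/2=324/161, d=(M2−M1)/(6·1)=-39/23, b=Δ1−h1·(2M1+M2)/6=593/161
seg 2: a=3, c=M2/2=-495/161, d=(M3−M2)/(6·3)=247/483, b=Δ2−h2·(2M2+M3)/6=422/161
seg 3: a=-3, c=M3/2=246/161, d=(M4−M3)/(6·1)=-82/161, b=Δ3−h3·(2M3+M4)/6=-325/161
t_q=15/4 → seg 2, τ=3/4; S=3+422/161·τ+-495/161·τ²+247/483·τ³=35571/10304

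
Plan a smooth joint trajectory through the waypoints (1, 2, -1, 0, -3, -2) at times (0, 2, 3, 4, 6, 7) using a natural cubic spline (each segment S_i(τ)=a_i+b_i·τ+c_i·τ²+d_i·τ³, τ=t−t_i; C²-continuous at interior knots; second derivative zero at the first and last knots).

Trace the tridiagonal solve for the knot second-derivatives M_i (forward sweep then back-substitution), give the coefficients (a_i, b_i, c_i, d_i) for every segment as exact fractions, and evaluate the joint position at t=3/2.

Δ: Δ0=1/2, Δ1=-3, Δ2=1, Δ3=-3/2, Δ4=1
row 1: diag=6, rhs=-21; c'=1/6, d'=-7/2
row 2: denom=4−1·1/6=23/6; d'=(24−1·-7/2)/(23/6)=165/23
row 3: denom=6−1·6/23=132/23; d'=(-15−1·165/23)/(132/23)=-85/22
row 4: denom=6−2·23/66=175/33; d'=(15−2·-85/22)/(175/33)=30/7
back: M4=30/7
back: M3=-85/22−23/66·30/7=-75/14
back: M2=165/23−6/23·-75/14=60/7
back: M1=-7/2−1/6·60/7=-69/14
M: M0=0, M1=-69/14, M2=60/7, M3=-75/14, M4=30/7, M5=0
seg 0: a=1, c=M0/2=0, d=(M1−M0)/(6·2)=-23/56, b=Δ0−h0·(2M0+M1)/6=15/7
seg 1: a=2, c=M1/2=-69/28, d=(M2−M1)/(6·1)=9/4, b=Δ1−h1·(2M1+M2)/6=-39/14
seg 2: a=-1, c=M2/2=30/7, d=(M3−M2)/(6·1)=-65/28, b=Δ2−h2·(2M2+M3)/6=-27/28
seg 3: a=0, c=M3/2=-75/28, d=(M4−M3)/(6·2)=45/56, b=Δ3−h3·(2M3+M4)/6=9/14
seg 4: a=-3, c=M4/2=15/7, d=(M5−M4)/(6·1)=-5/7, b=Δ4−h4·(2M4+M5)/6=-3/7
t_q=3/2 → seg 0, τ=3/2; S=1+15/7·τ+0·τ²+-23/56·τ³=181/64

  seg 0: a=1 b=15/7 c=0 d=-23/56
  seg 1: a=2 b=-39/14 c=-69/28 d=9/4
  seg 2: a=-1 b=-27/28 c=30/7 d=-65/28
  seg 3: a=0 b=9/14 c=-75/28 d=45/56
  seg 4: a=-3 b=-3/7 c=15/7 d=-5/7
S(3/2) = 181/64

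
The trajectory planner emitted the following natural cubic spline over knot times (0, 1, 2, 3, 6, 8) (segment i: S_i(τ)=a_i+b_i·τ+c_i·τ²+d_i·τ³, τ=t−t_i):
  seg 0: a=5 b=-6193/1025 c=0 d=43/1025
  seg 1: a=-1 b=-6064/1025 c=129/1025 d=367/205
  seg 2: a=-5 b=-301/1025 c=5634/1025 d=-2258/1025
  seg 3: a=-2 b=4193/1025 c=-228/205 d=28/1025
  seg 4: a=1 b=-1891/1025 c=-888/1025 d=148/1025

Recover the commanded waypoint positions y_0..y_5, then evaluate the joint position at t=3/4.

y_0 = S_0(0) = a_0 = 5
y_1 = S_1(0) = a_1 = -1
y_2 = S_2(0) = a_2 = -5
y_3 = S_3(0) = a_3 = -2
y_4 = S_4(0) = a_4 = 1
y_5 = S_4(2) = -5
t_q=3/4 is in segment 0 (τ=3/4); S_0(τ)=31897/65600

y_0=5 y_1=-1 y_2=-5 y_3=-2 y_4=1 y_5=-5
S(3/4) = 31897/65600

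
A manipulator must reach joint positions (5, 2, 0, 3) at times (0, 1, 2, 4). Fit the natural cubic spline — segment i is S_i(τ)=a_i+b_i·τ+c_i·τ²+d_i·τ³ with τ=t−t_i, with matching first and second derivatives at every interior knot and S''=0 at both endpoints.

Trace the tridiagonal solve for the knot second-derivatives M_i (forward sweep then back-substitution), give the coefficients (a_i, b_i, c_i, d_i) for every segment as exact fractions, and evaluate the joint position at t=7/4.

Δ: Δ0=-3, Δ1=-2, Δ2=3/2
row 1: diag=4, rhs=6; c'=1/4, d'=3/2
row 2: denom=6−1·1/4=23/4; d'=(21−1·3/2)/(23/4)=78/23
back: M2=78/23
back: M1=3/2−1/4·78/23=15/23
M: M0=0, M1=15/23, M2=78/23, M3=0
seg 0: a=5, c=M0/2=0, d=(M1−M0)/(6·1)=5/46, b=Δ0−h0·(2M0+M1)/6=-143/46
seg 1: a=2, c=M1/2=15/46, d=(M2−M1)/(6·1)=21/46, b=Δ1−h1·(2M1+M2)/6=-64/23
seg 2: a=0, c=M2/2=39/23, d=(M3−M2)/(6·2)=-13/46, b=Δ2−h2·(2M2+M3)/6=-35/46
t_q=7/4 → seg 1, τ=3/4; S=2+-64/23·τ+15/46·τ²+21/46·τ³=37/128

  seg 0: a=5 b=-143/46 c=0 d=5/46
  seg 1: a=2 b=-64/23 c=15/46 d=21/46
  seg 2: a=0 b=-35/46 c=39/23 d=-13/46
S(7/4) = 37/128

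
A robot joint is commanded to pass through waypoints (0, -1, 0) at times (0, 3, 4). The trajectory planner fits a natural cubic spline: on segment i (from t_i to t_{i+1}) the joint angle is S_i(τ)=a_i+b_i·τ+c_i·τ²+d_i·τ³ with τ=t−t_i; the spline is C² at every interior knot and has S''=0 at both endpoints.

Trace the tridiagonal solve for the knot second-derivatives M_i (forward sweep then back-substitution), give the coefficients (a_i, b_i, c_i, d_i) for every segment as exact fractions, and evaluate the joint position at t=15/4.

Δ: Δ0=-1/3, Δ1=1
row 1: diag=8, rhs=8; c'=1/8, d'=1
back: M1=1
M: M0=0, M1=1, M2=0
seg 0: a=0, c=M0/2=0, d=(M1−M0)/(6·3)=1/18, b=Δ0−h0·(2M0+M1)/6=-5/6
seg 1: a=-1, c=M1/2=1/2, d=(M2−M1)/(6·1)=-1/6, b=Δ1−h1·(2M1+M2)/6=2/3
t_q=15/4 → seg 1, τ=3/4; S=-1+2/3·τ+1/2·τ²+-1/6·τ³=-37/128

  seg 0: a=0 b=-5/6 c=0 d=1/18
  seg 1: a=-1 b=2/3 c=1/2 d=-1/6
S(15/4) = -37/128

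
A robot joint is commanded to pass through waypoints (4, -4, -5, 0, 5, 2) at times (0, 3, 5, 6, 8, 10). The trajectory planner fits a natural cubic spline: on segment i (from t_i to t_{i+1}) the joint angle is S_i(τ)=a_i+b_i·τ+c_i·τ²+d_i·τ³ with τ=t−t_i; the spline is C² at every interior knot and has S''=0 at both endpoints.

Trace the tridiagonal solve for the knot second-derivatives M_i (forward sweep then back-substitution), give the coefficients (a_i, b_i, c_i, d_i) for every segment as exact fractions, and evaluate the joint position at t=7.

  seg 0: a=4 b=-4873/1788 c=0 d=35/5364
  seg 1: a=-4 b=-2279/894 c=35/596 d=1727/3576
  seg 2: a=-5 b=1556/447 c=881/298 d=-1285/894
  seg 3: a=0 b=4543/894 c=-202/149 d=29/894
  seg 4: a=5 b=43/894 c=-173/149 d=173/894
S(7) = 560/149

Δ: Δ0=-8/3, Δ1=-1/2, Δ2=5, Δ3=5/2, Δ4=-3/2
row 1: diag=10, rhs=13; c'=1/5, d'=13/10
row 2: denom=6−2·1/5=28/5; d'=(33−2·13/10)/(28/5)=38/7
row 3: denom=6−1·5/28=163/28; d'=(-15−1·38/7)/(163/28)=-572/163
row 4: denom=8−2·56/163=1192/163; d'=(-24−2·-572/163)/(1192/163)=-346/149
back: M4=-346/149
back: M3=-572/163−56/163·-346/149=-404/149
back: M2=38/7−5/28·-404/149=881/149
back: M1=13/10−1/5·881/149=35/298
M: M0=0, M1=35/298, M2=881/149, M3=-404/149, M4=-346/149, M5=0
seg 0: a=4, c=M0/2=0, d=(M1−M0)/(6·3)=35/5364, b=Δ0−h0·(2M0+M1)/6=-4873/1788
seg 1: a=-4, c=M1/2=35/596, d=(M2−M1)/(6·2)=1727/3576, b=Δ1−h1·(2M1+M2)/6=-2279/894
seg 2: a=-5, c=M2/2=881/298, d=(M3−M2)/(6·1)=-1285/894, b=Δ2−h2·(2M2+M3)/6=1556/447
seg 3: a=0, c=M3/2=-202/149, d=(M4−M3)/(6·2)=29/894, b=Δ3−h3·(2M3+M4)/6=4543/894
seg 4: a=5, c=M4/2=-173/149, d=(M5−M4)/(6·2)=173/894, b=Δ4−h4·(2M4+M5)/6=43/894
t_q=7 → seg 3, τ=1; S=0+4543/894·τ+-202/149·τ²+29/894·τ³=560/149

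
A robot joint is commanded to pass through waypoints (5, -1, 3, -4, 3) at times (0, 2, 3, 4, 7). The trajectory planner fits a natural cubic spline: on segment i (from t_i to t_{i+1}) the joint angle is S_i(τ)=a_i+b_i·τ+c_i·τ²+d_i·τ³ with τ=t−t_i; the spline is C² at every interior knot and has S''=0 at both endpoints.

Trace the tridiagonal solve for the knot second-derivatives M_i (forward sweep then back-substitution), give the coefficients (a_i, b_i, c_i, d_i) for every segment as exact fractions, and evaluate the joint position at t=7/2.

Δ: Δ0=-3, Δ1=4, Δ2=-7, Δ3=7/3
row 1: diag=6, rhs=42; c'=1/6, d'=7
row 2: denom=4−1·1/6=23/6; d'=(-66−1·7)/(23/6)=-438/23
row 3: denom=8−1·6/23=178/23; d'=(56−1·-438/23)/(178/23)=863/89
back: M3=863/89
back: M2=-438/23−6/23·863/89=-1920/89
back: M1=7−1/6·-1920/89=943/89
M: M0=0, M1=943/89, M2=-1920/89, M3=863/89, M4=0
seg 0: a=5, c=M0/2=0, d=(M1−M0)/(6·2)=943/1068, b=Δ0−h0·(2M0+M1)/6=-1744/267
seg 1: a=-1, c=M1/2=943/178, d=(M2−M1)/(6·1)=-2863/534, b=Δ1−h1·(2M1+M2)/6=1085/267
seg 2: a=3, c=M2/2=-960/89, d=(M3−M2)/(6·1)=2783/534, b=Δ2−h2·(2M2+M3)/6=-761/534
seg 3: a=-4, c=M3/2=863/178, d=(M4−M3)/(6·3)=-863/1602, b=Δ3−h3·(2M3+M4)/6=-1966/267
t_q=7/2 → seg 2, τ=1/2; S=3+-761/534·τ+-960/89·τ²+2783/534·τ³=345/1424

  seg 0: a=5 b=-1744/267 c=0 d=943/1068
  seg 1: a=-1 b=1085/267 c=943/178 d=-2863/534
  seg 2: a=3 b=-761/534 c=-960/89 d=2783/534
  seg 3: a=-4 b=-1966/267 c=863/178 d=-863/1602
S(7/2) = 345/1424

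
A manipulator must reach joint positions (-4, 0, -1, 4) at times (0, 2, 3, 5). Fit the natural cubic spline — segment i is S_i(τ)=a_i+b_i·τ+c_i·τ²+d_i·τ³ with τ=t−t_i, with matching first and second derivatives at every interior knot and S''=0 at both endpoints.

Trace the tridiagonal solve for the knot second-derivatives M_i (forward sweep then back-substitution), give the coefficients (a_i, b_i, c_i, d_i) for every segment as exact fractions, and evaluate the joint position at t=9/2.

Δ: Δ0=2, Δ1=-1, Δ2=5/2
row 1: diag=6, rhs=-18; c'=1/6, d'=-3
row 2: denom=6−1·1/6=35/6; d'=(21−1·-3)/(35/6)=144/35
back: M2=144/35
back: M1=-3−1/6·144/35=-129/35
M: M0=0, M1=-129/35, M2=144/35, M3=0
seg 0: a=-4, c=M0/2=0, d=(M1−M0)/(6·2)=-43/140, b=Δ0−h0·(2M0+M1)/6=113/35
seg 1: a=0, c=M1/2=-129/70, d=(M2−M1)/(6·1)=13/10, b=Δ1−h1·(2M1+M2)/6=-16/35
seg 2: a=-1, c=M2/2=72/35, d=(M3−M2)/(6·2)=-12/35, b=Δ2−h2·(2M2+M3)/6=-17/70
t_q=9/2 → seg 2, τ=3/2; S=-1+-17/70·τ+72/35·τ²+-12/35·τ³=59/28

  seg 0: a=-4 b=113/35 c=0 d=-43/140
  seg 1: a=0 b=-16/35 c=-129/70 d=13/10
  seg 2: a=-1 b=-17/70 c=72/35 d=-12/35
S(9/2) = 59/28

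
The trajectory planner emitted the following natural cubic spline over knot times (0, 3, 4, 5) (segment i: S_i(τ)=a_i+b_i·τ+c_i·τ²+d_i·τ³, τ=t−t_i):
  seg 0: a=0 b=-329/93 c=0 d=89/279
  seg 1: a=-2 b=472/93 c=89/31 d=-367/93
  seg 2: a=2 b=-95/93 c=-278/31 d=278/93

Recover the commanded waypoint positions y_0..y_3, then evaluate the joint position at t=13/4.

y_0=0 y_1=-2 y_2=2 y_3=-5
S(13/4) = -1217/1984

y_0 = S_0(0) = a_0 = 0
y_1 = S_1(0) = a_1 = -2
y_2 = S_2(0) = a_2 = 2
y_3 = S_2(1) = -5
t_q=13/4 is in segment 1 (τ=1/4); S_1(τ)=-1217/1984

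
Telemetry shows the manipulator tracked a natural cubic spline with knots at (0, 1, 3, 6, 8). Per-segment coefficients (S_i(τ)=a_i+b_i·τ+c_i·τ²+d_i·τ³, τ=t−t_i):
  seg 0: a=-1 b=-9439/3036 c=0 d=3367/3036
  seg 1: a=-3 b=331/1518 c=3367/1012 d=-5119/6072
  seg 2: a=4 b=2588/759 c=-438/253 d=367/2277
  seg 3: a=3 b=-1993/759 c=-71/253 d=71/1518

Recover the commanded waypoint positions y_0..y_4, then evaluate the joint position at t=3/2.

y_0 = S_0(0) = a_0 = -1
y_1 = S_1(0) = a_1 = -3
y_2 = S_2(0) = a_2 = 4
y_3 = S_3(0) = a_3 = 3
y_4 = S_3(2) = -3
t_q=3/2 is in segment 1 (τ=1/2); S_1(τ)=-35049/16192

y_0=-1 y_1=-3 y_2=4 y_3=3 y_4=-3
S(3/2) = -35049/16192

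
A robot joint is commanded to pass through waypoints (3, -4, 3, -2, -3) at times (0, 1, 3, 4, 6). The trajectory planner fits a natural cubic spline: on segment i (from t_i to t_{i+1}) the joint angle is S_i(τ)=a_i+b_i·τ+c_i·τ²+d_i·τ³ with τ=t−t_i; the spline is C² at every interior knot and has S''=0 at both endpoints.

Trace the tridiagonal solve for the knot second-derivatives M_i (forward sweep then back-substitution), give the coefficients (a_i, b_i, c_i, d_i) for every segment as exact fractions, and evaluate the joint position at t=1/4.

Δ: Δ0=-7, Δ1=7/2, Δ2=-5, Δ3=-1/2
row 1: diag=6, rhs=63; c'=1/3, d'=21/2
row 2: denom=6−2·1/3=16/3; d'=(-51−2·21/2)/(16/3)=-27/2
row 3: denom=6−1·3/16=93/16; d'=(27−1·-27/2)/(93/16)=216/31
back: M3=216/31
back: M2=-27/2−3/16·216/31=-459/31
back: M1=21/2−1/3·-459/31=957/62
M: M0=0, M1=957/62, M2=-459/31, M3=216/31, M4=0
seg 0: a=3, c=M0/2=0, d=(M1−M0)/(6·1)=319/124, b=Δ0−h0·(2M0+M1)/6=-1187/124
seg 1: a=-4, c=M1/2=957/124, d=(M2−M1)/(6·2)=-625/248, b=Δ1−h1·(2M1+M2)/6=-115/62
seg 2: a=3, c=M2/2=-459/62, d=(M3−M2)/(6·1)=225/62, b=Δ2−h2·(2M2+M3)/6=-38/31
seg 3: a=-2, c=M3/2=108/31, d=(M4−M3)/(6·2)=-18/31, b=Δ3−h3·(2M3+M4)/6=-319/62
t_q=1/4 → seg 0, τ=1/4; S=3+-1187/124·τ+0·τ²+319/124·τ³=5135/7936

  seg 0: a=3 b=-1187/124 c=0 d=319/124
  seg 1: a=-4 b=-115/62 c=957/124 d=-625/248
  seg 2: a=3 b=-38/31 c=-459/62 d=225/62
  seg 3: a=-2 b=-319/62 c=108/31 d=-18/31
S(1/4) = 5135/7936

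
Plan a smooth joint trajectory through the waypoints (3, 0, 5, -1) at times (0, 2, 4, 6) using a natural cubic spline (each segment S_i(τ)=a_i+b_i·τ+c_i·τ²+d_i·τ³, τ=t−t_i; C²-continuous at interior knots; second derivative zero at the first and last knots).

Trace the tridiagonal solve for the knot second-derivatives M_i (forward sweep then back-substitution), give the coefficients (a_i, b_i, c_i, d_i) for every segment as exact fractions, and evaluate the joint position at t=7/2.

  seg 0: a=3 b=-44/15 c=0 d=43/120
  seg 1: a=0 b=41/30 c=43/20 d=-19/24
  seg 2: a=5 b=7/15 c=-13/5 d=13/30
S(7/2) = 1349/320

Δ: Δ0=-3/2, Δ1=5/2, Δ2=-3
row 1: diag=8, rhs=24; c'=1/4, d'=3
row 2: denom=8−2·1/4=15/2; d'=(-33−2·3)/(15/2)=-26/5
back: M2=-26/5
back: M1=3−1/4·-26/5=43/10
M: M0=0, M1=43/10, M2=-26/5, M3=0
seg 0: a=3, c=M0/2=0, d=(M1−M0)/(6·2)=43/120, b=Δ0−h0·(2M0+M1)/6=-44/15
seg 1: a=0, c=M1/2=43/20, d=(M2−M1)/(6·2)=-19/24, b=Δ1−h1·(2M1+M2)/6=41/30
seg 2: a=5, c=M2/2=-13/5, d=(M3−M2)/(6·2)=13/30, b=Δ2−h2·(2M2+M3)/6=7/15
t_q=7/2 → seg 1, τ=3/2; S=0+41/30·τ+43/20·τ²+-19/24·τ³=1349/320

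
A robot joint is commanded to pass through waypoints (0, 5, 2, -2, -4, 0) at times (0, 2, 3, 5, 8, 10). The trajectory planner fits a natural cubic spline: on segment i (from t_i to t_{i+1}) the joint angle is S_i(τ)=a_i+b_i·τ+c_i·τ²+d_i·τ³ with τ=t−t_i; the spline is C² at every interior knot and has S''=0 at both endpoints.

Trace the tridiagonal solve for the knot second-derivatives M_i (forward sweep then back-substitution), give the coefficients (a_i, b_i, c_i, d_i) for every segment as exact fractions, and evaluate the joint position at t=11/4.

  seg 0: a=0 b=15707/3534 c=0 d=-859/1767
  seg 1: a=5 b=-4909/3534 c=-1718/589 d=4615/3534
  seg 2: a=2 b=-5840/1767 c=1179/1178 d=-1231/7068
  seg 3: a=-2 b=-2459/1767 c=-26/589 d=505/5301
  seg 4: a=-4 b=1618/1767 c=479/589 d=-479/3534
S(11/4) = 216255/75392

Δ: Δ0=5/2, Δ1=-3, Δ2=-2, Δ3=-2/3, Δ4=2
row 1: diag=6, rhs=-33; c'=1/6, d'=-11/2
row 2: denom=6−1·1/6=35/6; d'=(6−1·-11/2)/(35/6)=69/35
row 3: denom=10−2·12/35=326/35; d'=(8−2·69/35)/(326/35)=71/163
row 4: denom=10−3·105/326=2945/326; d'=(16−3·71/163)/(2945/326)=958/589
back: M4=958/589
back: M3=71/163−105/326·958/589=-52/589
back: M2=69/35−12/35·-52/589=1179/589
back: M1=-11/2−1/6·1179/589=-3436/589
M: M0=0, M1=-3436/589, M2=1179/589, M3=-52/589, M4=958/589, M5=0
seg 0: a=0, c=M0/2=0, d=(M1−M0)/(6·2)=-859/1767, b=Δ0−h0·(2M0+M1)/6=15707/3534
seg 1: a=5, c=M1/2=-1718/589, d=(M2−M1)/(6·1)=4615/3534, b=Δ1−h1·(2M1+M2)/6=-4909/3534
seg 2: a=2, c=M2/2=1179/1178, d=(M3−M2)/(6·2)=-1231/7068, b=Δ2−h2·(2M2+M3)/6=-5840/1767
seg 3: a=-2, c=M3/2=-26/589, d=(M4−M3)/(6·3)=505/5301, b=Δ3−h3·(2M3+M4)/6=-2459/1767
seg 4: a=-4, c=M4/2=479/589, d=(M5−M4)/(6·2)=-479/3534, b=Δ4−h4·(2M4+M5)/6=1618/1767
t_q=11/4 → seg 1, τ=3/4; S=5+-4909/3534·τ+-1718/589·τ²+4615/3534·τ³=216255/75392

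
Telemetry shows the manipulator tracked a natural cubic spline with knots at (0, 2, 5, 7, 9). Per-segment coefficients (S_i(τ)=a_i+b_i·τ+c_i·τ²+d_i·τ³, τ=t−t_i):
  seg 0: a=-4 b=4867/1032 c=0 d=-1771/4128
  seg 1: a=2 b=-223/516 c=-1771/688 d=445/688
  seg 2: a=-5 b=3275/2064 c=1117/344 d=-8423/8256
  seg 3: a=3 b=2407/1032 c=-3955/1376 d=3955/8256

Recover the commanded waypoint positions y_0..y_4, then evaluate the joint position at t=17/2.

y_0=-4 y_1=2 y_2=-5 y_3=3 y_4=0
S(17/2) = 36287/22016

y_0 = S_0(0) = a_0 = -4
y_1 = S_1(0) = a_1 = 2
y_2 = S_2(0) = a_2 = -5
y_3 = S_3(0) = a_3 = 3
y_4 = S_3(2) = 0
t_q=17/2 is in segment 3 (τ=3/2); S_3(τ)=36287/22016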